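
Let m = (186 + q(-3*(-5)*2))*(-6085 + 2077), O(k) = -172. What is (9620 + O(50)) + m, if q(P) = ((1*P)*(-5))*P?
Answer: 17299960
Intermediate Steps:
q(P) = -5*P**2 (q(P) = (P*(-5))*P = (-5*P)*P = -5*P**2)
m = 17290512 (m = (186 - 5*(-3*(-5)*2)**2)*(-6085 + 2077) = (186 - 5*(15*2)**2)*(-4008) = (186 - 5*30**2)*(-4008) = (186 - 5*900)*(-4008) = (186 - 4500)*(-4008) = -4314*(-4008) = 17290512)
(9620 + O(50)) + m = (9620 - 172) + 17290512 = 9448 + 17290512 = 17299960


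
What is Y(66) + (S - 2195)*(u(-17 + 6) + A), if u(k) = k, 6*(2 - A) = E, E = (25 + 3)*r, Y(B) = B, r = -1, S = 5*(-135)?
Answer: 37508/3 ≈ 12503.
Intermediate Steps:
S = -675
E = -28 (E = (25 + 3)*(-1) = 28*(-1) = -28)
A = 20/3 (A = 2 - ⅙*(-28) = 2 + 14/3 = 20/3 ≈ 6.6667)
Y(66) + (S - 2195)*(u(-17 + 6) + A) = 66 + (-675 - 2195)*((-17 + 6) + 20/3) = 66 - 2870*(-11 + 20/3) = 66 - 2870*(-13/3) = 66 + 37310/3 = 37508/3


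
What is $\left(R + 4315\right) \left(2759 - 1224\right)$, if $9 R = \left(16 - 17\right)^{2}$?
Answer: $\frac{59613260}{9} \approx 6.6237 \cdot 10^{6}$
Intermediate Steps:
$R = \frac{1}{9}$ ($R = \frac{\left(16 - 17\right)^{2}}{9} = \frac{\left(-1\right)^{2}}{9} = \frac{1}{9} \cdot 1 = \frac{1}{9} \approx 0.11111$)
$\left(R + 4315\right) \left(2759 - 1224\right) = \left(\frac{1}{9} + 4315\right) \left(2759 - 1224\right) = \frac{38836 \left(2759 - 1224\right)}{9} = \frac{38836}{9} \cdot 1535 = \frac{59613260}{9}$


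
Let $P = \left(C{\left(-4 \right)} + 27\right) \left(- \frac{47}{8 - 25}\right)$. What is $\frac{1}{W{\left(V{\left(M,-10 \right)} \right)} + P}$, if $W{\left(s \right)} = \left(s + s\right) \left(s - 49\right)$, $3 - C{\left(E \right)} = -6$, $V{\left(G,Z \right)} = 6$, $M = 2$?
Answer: $- \frac{17}{7080} \approx -0.0024011$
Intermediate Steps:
$C{\left(E \right)} = 9$ ($C{\left(E \right)} = 3 - -6 = 3 + 6 = 9$)
$W{\left(s \right)} = 2 s \left(-49 + s\right)$
$P = \frac{1692}{17}$ ($P = \left(9 + 27\right) \left(- \frac{47}{8 - 25}\right) = 36 \left(- \frac{47}{-17}\right) = 36 \left(\left(-47\right) \left(- \frac{1}{17}\right)\right) = 36 \cdot \frac{47}{17} = \frac{1692}{17} \approx 99.529$)
$\frac{1}{W{\left(V{\left(M,-10 \right)} \right)} + P} = \frac{1}{2 \cdot 6 \left(-49 + 6\right) + \frac{1692}{17}} = \frac{1}{2 \cdot 6 \left(-43\right) + \frac{1692}{17}} = \frac{1}{-516 + \frac{1692}{17}} = \frac{1}{- \frac{7080}{17}} = - \frac{17}{7080}$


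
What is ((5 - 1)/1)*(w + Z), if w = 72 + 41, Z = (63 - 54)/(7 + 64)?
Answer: 32128/71 ≈ 452.51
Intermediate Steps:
Z = 9/71 ≈ 0.12676
w = 113
((5 - 1)/1)*(w + Z) = ((5 - 1)/1)*(113 + 9/71) = (4*1)*(8032/71) = 4*(8032/71) = 32128/71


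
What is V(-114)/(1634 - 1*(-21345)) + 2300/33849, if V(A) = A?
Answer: 48992914/777816171 ≈ 0.062988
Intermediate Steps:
V(-114)/(1634 - 1*(-21345)) + 2300/33849 = -114/(1634 - 1*(-21345)) + 2300/33849 = -114/(1634 + 21345) + 2300*(1/33849) = -114/22979 + 2300/33849 = 48992914/777816171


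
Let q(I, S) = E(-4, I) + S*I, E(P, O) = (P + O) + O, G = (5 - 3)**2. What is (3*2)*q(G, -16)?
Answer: -360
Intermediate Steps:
G = 4 (G = 2**2 = 4)
E(P, O) = P + 2*O (E(P, O) = (O + P) + O = P + 2*O)
q(I, S) = -4 + 2*I + I*S (q(I, S) = (-4 + 2*I) + S*I = (-4 + 2*I) + I*S = -4 + 2*I + I*S)
(3*2)*q(G, -16) = (3*2)*(-4 + 2*4 + 4*(-16)) = 6*(-4 + 8 - 64) = 6*(-60) = -360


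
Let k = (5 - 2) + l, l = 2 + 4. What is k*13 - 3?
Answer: 114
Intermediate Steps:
l = 6
k = 9 (k = (5 - 2) + 6 = 3 + 6 = 9)
k*13 - 3 = 9*13 - 3 = 117 - 3 = 114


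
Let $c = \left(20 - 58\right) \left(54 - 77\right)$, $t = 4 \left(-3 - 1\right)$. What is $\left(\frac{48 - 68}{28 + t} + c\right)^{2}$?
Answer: $\frac{6848689}{9} \approx 7.6097 \cdot 10^{5}$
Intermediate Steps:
$t = -16$ ($t = 4 \left(-4\right) = -16$)
$c = 874$ ($c = \left(-38\right) \left(-23\right) = 874$)
$\left(\frac{48 - 68}{28 + t} + c\right)^{2} = \left(\frac{48 - 68}{28 - 16} + 874\right)^{2} = \left(- \frac{20}{12} + 874\right)^{2} = \left(\left(-20\right) \frac{1}{12} + 874\right)^{2} = \left(- \frac{5}{3} + 874\right)^{2} = \left(\frac{2617}{3}\right)^{2} = \frac{6848689}{9}$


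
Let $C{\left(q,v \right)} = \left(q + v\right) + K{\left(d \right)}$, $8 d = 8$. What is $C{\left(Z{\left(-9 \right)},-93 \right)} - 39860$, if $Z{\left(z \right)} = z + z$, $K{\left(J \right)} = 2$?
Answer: $-39969$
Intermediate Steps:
$d = 1$ ($d = \frac{1}{8} \cdot 8 = 1$)
$Z{\left(z \right)} = 2 z$
$C{\left(q,v \right)} = 2 + q + v$ ($C{\left(q,v \right)} = \left(q + v\right) + 2 = 2 + q + v$)
$C{\left(Z{\left(-9 \right)},-93 \right)} - 39860 = \left(2 + 2 \left(-9\right) - 93\right) - 39860 = \left(2 - 18 - 93\right) - 39860 = -109 - 39860 = -39969$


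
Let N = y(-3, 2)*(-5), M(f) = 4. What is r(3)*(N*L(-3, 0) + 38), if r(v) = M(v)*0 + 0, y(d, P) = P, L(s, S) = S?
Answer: 0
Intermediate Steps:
N = -10 (N = 2*(-5) = -10)
r(v) = 0 (r(v) = 4*0 + 0 = 0 + 0 = 0)
r(3)*(N*L(-3, 0) + 38) = 0*(-10*0 + 38) = 0*(0 + 38) = 0*38 = 0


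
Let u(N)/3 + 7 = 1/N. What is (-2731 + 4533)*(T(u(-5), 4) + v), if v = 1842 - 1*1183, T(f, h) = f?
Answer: 5742974/5 ≈ 1.1486e+6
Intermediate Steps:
u(N) = -21 + 3/N
v = 659 (v = 1842 - 1183 = 659)
(-2731 + 4533)*(T(u(-5), 4) + v) = (-2731 + 4533)*((-21 + 3/(-5)) + 659) = 1802*((-21 + 3*(-⅕)) + 659) = 1802*((-21 - ⅗) + 659) = 1802*(-108/5 + 659) = 1802*(3187/5) = 5742974/5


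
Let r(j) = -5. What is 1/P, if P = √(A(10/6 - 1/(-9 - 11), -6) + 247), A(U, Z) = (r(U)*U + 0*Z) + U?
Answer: √54030/3602 ≈ 0.064532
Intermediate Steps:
A(U, Z) = -4*U (A(U, Z) = (-5*U + 0*Z) + U = (-5*U + 0) + U = -5*U + U = -4*U)
P = √54030/15 (P = √(-4*(10/6 - 1/(-9 - 11)) + 247) = √(-4*(10*(⅙) - 1/(-20)) + 247) = √(-4*(5/3 - 1*(-1/20)) + 247) = √(-4*(5/3 + 1/20) + 247) = √(-4*103/60 + 247) = √(-103/15 + 247) = √(3602/15) = √54030/15 ≈ 15.496)
1/P = 1/(√54030/15) = √54030/3602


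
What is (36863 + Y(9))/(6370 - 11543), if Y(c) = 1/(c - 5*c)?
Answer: -189581/26604 ≈ -7.1260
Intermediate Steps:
Y(c) = -1/(4*c) (Y(c) = 1/(-4*c) = -1/(4*c))
(36863 + Y(9))/(6370 - 11543) = (36863 - ¼/9)/(6370 - 11543) = (36863 - ¼*⅑)/(-5173) = (36863 - 1/36)*(-1/5173) = (1327067/36)*(-1/5173) = -189581/26604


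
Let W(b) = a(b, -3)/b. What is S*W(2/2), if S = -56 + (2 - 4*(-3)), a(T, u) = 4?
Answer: -168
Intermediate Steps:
W(b) = 4/b
S = -42 (S = -56 + (2 + 12) = -56 + 14 = -42)
S*W(2/2) = -168/(2/2) = -168/(2*(½)) = -168/1 = -168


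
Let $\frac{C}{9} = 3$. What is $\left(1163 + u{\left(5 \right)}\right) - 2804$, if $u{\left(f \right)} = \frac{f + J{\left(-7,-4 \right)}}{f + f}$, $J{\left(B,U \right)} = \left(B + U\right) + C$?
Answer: $- \frac{16389}{10} \approx -1638.9$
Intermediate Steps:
$C = 27$ ($C = 9 \cdot 3 = 27$)
$J{\left(B,U \right)} = 27 + B + U$ ($J{\left(B,U \right)} = \left(B + U\right) + 27 = 27 + B + U$)
$u{\left(f \right)} = \frac{16 + f}{2 f}$ ($u{\left(f \right)} = \frac{f - -16}{f + f} = \frac{f + 16}{2 f} = \left(16 + f\right) \frac{1}{2 f} = \frac{16 + f}{2 f}$)
$\left(1163 + u{\left(5 \right)}\right) - 2804 = \left(1163 + \frac{16 + 5}{2 \cdot 5}\right) - 2804 = \left(1163 + \frac{1}{2} \cdot \frac{1}{5} \cdot 21\right) - 2804 = \left(1163 + \frac{21}{10}\right) - 2804 = \frac{11651}{10} - 2804 = - \frac{16389}{10}$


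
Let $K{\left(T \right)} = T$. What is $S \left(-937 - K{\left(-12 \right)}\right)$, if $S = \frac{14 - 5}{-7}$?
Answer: $\frac{8325}{7} \approx 1189.3$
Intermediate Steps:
$S = - \frac{9}{7}$ ($S = \left(14 - 5\right) \left(- \frac{1}{7}\right) = 9 \left(- \frac{1}{7}\right) = - \frac{9}{7} \approx -1.2857$)
$S \left(-937 - K{\left(-12 \right)}\right) = - \frac{9 \left(-937 - -12\right)}{7} = - \frac{9 \left(-937 + 12\right)}{7} = \left(- \frac{9}{7}\right) \left(-925\right) = \frac{8325}{7}$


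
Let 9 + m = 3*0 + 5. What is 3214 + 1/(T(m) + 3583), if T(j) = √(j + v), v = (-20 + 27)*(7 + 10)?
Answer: 41260609219/12837774 - √115/12837774 ≈ 3214.0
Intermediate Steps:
v = 119 (v = 7*17 = 119)
m = -4 (m = -9 + (3*0 + 5) = -9 + (0 + 5) = -9 + 5 = -4)
T(j) = √(119 + j) (T(j) = √(j + 119) = √(119 + j))
3214 + 1/(T(m) + 3583) = 3214 + 1/(√(119 - 4) + 3583) = 3214 + 1/(√115 + 3583) = 3214 + 1/(3583 + √115)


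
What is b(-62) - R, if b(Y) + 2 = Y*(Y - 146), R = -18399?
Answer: 31293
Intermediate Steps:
b(Y) = -2 + Y*(-146 + Y) (b(Y) = -2 + Y*(Y - 146) = -2 + Y*(-146 + Y))
b(-62) - R = (-2 + (-62)² - 146*(-62)) - 1*(-18399) = (-2 + 3844 + 9052) + 18399 = 12894 + 18399 = 31293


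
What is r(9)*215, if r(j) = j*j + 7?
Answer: 18920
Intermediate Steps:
r(j) = 7 + j² (r(j) = j² + 7 = 7 + j²)
r(9)*215 = (7 + 9²)*215 = (7 + 81)*215 = 88*215 = 18920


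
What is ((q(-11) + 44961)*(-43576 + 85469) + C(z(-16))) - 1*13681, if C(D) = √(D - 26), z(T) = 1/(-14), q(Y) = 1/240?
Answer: 452049039973/240 + I*√5110/14 ≈ 1.8835e+9 + 5.106*I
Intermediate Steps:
q(Y) = 1/240
z(T) = -1/14
C(D) = √(-26 + D)
((q(-11) + 44961)*(-43576 + 85469) + C(z(-16))) - 1*13681 = ((1/240 + 44961)*(-43576 + 85469) + √(-26 - 1/14)) - 1*13681 = ((10790641/240)*41893 + √(-365/14)) - 13681 = (452052323413/240 + I*√5110/14) - 13681 = 452049039973/240 + I*√5110/14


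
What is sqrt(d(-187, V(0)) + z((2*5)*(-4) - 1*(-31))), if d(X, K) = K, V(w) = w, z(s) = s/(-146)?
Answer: 3*sqrt(146)/146 ≈ 0.24828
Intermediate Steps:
z(s) = -s/146 (z(s) = s*(-1/146) = -s/146)
sqrt(d(-187, V(0)) + z((2*5)*(-4) - 1*(-31))) = sqrt(0 - ((2*5)*(-4) - 1*(-31))/146) = sqrt(0 - (10*(-4) + 31)/146) = sqrt(0 - (-40 + 31)/146) = sqrt(0 - 1/146*(-9)) = sqrt(0 + 9/146) = sqrt(9/146) = 3*sqrt(146)/146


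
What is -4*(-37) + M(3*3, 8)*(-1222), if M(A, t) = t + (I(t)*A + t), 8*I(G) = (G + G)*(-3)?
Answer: 46584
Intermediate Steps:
I(G) = -3*G/4 (I(G) = ((G + G)*(-3))/8 = ((2*G)*(-3))/8 = (-6*G)/8 = -3*G/4)
M(A, t) = 2*t - 3*A*t/4 (M(A, t) = t + ((-3*t/4)*A + t) = t + (-3*A*t/4 + t) = t + (t - 3*A*t/4) = 2*t - 3*A*t/4)
-4*(-37) + M(3*3, 8)*(-1222) = -4*(-37) + ((¼)*8*(8 - 9*3))*(-1222) = 148 + ((¼)*8*(8 - 3*9))*(-1222) = 148 + ((¼)*8*(8 - 27))*(-1222) = 148 + ((¼)*8*(-19))*(-1222) = 148 - 38*(-1222) = 148 + 46436 = 46584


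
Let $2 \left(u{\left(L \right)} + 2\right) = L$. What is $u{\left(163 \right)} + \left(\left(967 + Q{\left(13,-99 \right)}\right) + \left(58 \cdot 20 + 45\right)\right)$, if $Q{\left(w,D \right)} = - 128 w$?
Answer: $\frac{1175}{2} \approx 587.5$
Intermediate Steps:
$u{\left(L \right)} = -2 + \frac{L}{2}$
$u{\left(163 \right)} + \left(\left(967 + Q{\left(13,-99 \right)}\right) + \left(58 \cdot 20 + 45\right)\right) = \left(-2 + \frac{1}{2} \cdot 163\right) + \left(\left(967 - 1664\right) + \left(58 \cdot 20 + 45\right)\right) = \left(-2 + \frac{163}{2}\right) + \left(\left(967 - 1664\right) + \left(1160 + 45\right)\right) = \frac{159}{2} + \left(-697 + 1205\right) = \frac{159}{2} + 508 = \frac{1175}{2}$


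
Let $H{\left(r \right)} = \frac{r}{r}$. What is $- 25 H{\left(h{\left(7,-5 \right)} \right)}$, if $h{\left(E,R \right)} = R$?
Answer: $-25$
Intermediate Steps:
$H{\left(r \right)} = 1$
$- 25 H{\left(h{\left(7,-5 \right)} \right)} = \left(-25\right) 1 = -25$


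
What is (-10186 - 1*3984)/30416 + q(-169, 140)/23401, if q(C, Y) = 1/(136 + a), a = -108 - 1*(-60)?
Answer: -911877517/1957353244 ≈ -0.46587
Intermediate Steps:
a = -48 (a = -108 + 60 = -48)
q(C, Y) = 1/88 (q(C, Y) = 1/(136 - 48) = 1/88)
(-10186 - 1*3984)/30416 + q(-169, 140)/23401 = (-10186 - 1*3984)/30416 + (1/88)/23401 = (-10186 - 3984)*(1/30416) + (1/88)*(1/23401) = -14170*1/30416 + 1/2059288 = -7085/15208 + 1/2059288 = -911877517/1957353244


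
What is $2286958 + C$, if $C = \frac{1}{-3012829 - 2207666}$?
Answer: $\frac{11939052804209}{5220495} \approx 2.287 \cdot 10^{6}$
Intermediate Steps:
$C = - \frac{1}{5220495}$ ($C = \frac{1}{-5220495} = - \frac{1}{5220495} \approx -1.9155 \cdot 10^{-7}$)
$2286958 + C = 2286958 - \frac{1}{5220495} = \frac{11939052804209}{5220495}$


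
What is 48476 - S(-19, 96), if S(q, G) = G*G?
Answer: 39260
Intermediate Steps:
S(q, G) = G²
48476 - S(-19, 96) = 48476 - 1*96² = 48476 - 1*9216 = 48476 - 9216 = 39260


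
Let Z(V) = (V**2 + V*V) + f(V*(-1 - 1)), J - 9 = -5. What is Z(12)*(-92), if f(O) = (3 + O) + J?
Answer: -24932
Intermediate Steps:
J = 4 (J = 9 - 5 = 4)
f(O) = 7 + O (f(O) = (3 + O) + 4 = 7 + O)
Z(V) = 7 - 2*V + 2*V**2 (Z(V) = (V**2 + V*V) + (7 + V*(-1 - 1)) = (V**2 + V**2) + (7 + V*(-2)) = 2*V**2 + (7 - 2*V) = 7 - 2*V + 2*V**2)
Z(12)*(-92) = (7 - 2*12 + 2*12**2)*(-92) = (7 - 24 + 2*144)*(-92) = (7 - 24 + 288)*(-92) = 271*(-92) = -24932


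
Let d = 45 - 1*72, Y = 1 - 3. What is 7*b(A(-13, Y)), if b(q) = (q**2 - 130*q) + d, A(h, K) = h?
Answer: 12824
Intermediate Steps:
Y = -2
d = -27 (d = 45 - 72 = -27)
b(q) = -27 + q**2 - 130*q (b(q) = (q**2 - 130*q) - 27 = -27 + q**2 - 130*q)
7*b(A(-13, Y)) = 7*(-27 + (-13)**2 - 130*(-13)) = 7*(-27 + 169 + 1690) = 7*1832 = 12824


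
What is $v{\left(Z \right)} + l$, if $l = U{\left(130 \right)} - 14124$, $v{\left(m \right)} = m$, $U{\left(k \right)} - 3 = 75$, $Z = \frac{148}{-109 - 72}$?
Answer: $- \frac{2542474}{181} \approx -14047.0$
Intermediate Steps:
$Z = - \frac{148}{181}$ ($Z = \frac{148}{-181} = 148 \left(- \frac{1}{181}\right) = - \frac{148}{181} \approx -0.81768$)
$U{\left(k \right)} = 78$ ($U{\left(k \right)} = 3 + 75 = 78$)
$l = -14046$ ($l = 78 - 14124 = -14046$)
$v{\left(Z \right)} + l = - \frac{148}{181} - 14046 = - \frac{2542474}{181}$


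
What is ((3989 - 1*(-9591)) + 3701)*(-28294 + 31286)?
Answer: 51704752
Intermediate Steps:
((3989 - 1*(-9591)) + 3701)*(-28294 + 31286) = ((3989 + 9591) + 3701)*2992 = (13580 + 3701)*2992 = 17281*2992 = 51704752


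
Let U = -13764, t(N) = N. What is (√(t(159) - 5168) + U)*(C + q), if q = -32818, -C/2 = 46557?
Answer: 1733328048 - 125932*I*√5009 ≈ 1.7333e+9 - 8.9128e+6*I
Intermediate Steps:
C = -93114 (C = -2*46557 = -93114)
(√(t(159) - 5168) + U)*(C + q) = (√(159 - 5168) - 13764)*(-93114 - 32818) = (√(-5009) - 13764)*(-125932) = (I*√5009 - 13764)*(-125932) = (-13764 + I*√5009)*(-125932) = 1733328048 - 125932*I*√5009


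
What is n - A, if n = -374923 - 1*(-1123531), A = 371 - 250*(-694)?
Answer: 574737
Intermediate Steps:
A = 173871 (A = 371 + 173500 = 173871)
n = 748608 (n = -374923 + 1123531 = 748608)
n - A = 748608 - 1*173871 = 748608 - 173871 = 574737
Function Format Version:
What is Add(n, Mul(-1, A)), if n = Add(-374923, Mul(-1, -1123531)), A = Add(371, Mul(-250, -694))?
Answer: 574737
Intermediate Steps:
A = 173871 (A = Add(371, 173500) = 173871)
n = 748608 (n = Add(-374923, 1123531) = 748608)
Add(n, Mul(-1, A)) = Add(748608, Mul(-1, 173871)) = Add(748608, -173871) = 574737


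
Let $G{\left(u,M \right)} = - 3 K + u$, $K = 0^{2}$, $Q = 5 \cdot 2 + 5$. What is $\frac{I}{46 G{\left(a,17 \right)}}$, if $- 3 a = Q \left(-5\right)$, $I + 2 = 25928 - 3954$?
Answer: $\frac{10986}{575} \approx 19.106$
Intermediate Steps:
$I = 21972$ ($I = -2 + \left(25928 - 3954\right) = -2 + 21974 = 21972$)
$Q = 15$ ($Q = 10 + 5 = 15$)
$K = 0$
$a = 25$ ($a = - \frac{15 \left(-5\right)}{3} = \left(- \frac{1}{3}\right) \left(-75\right) = 25$)
$G{\left(u,M \right)} = u$ ($G{\left(u,M \right)} = \left(-3\right) 0 + u = 0 + u = u$)
$\frac{I}{46 G{\left(a,17 \right)}} = \frac{21972}{46 \cdot 25} = \frac{21972}{1150} = 21972 \cdot \frac{1}{1150} = \frac{10986}{575}$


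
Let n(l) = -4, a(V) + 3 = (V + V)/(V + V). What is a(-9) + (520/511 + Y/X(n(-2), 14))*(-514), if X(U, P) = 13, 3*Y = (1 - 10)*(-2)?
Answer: -5063850/6643 ≈ -762.28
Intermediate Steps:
Y = 6 (Y = ((1 - 10)*(-2))/3 = (-9*(-2))/3 = (1/3)*18 = 6)
a(V) = -2 (a(V) = -3 + (V + V)/(V + V) = -3 + (2*V)/((2*V)) = -3 + (2*V)*(1/(2*V)) = -3 + 1 = -2)
a(-9) + (520/511 + Y/X(n(-2), 14))*(-514) = -2 + (520/511 + 6/13)*(-514) = -2 + (9826/6643)*(-514) = -2 - 5050564/6643 = -5063850/6643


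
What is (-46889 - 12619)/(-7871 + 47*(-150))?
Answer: 59508/14921 ≈ 3.9882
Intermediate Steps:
(-46889 - 12619)/(-7871 + 47*(-150)) = -59508/(-7871 - 7050) = -59508/(-14921) = -59508*(-1/14921) = 59508/14921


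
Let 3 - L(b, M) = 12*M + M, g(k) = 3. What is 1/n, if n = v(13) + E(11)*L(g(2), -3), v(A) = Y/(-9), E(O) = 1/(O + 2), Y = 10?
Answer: 117/248 ≈ 0.47177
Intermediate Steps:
E(O) = 1/(2 + O)
v(A) = -10/9 (v(A) = 10/(-9) = 10*(-1/9) = -10/9)
L(b, M) = 3 - 13*M (L(b, M) = 3 - (12*M + M) = 3 - 13*M)
n = 248/117 (n = -10/9 + (3 - 13*(-3))/(2 + 11) = -10/9 + (3 + 39)/13 = -10/9 + (1/13)*42 = -10/9 + 42/13 = 248/117 ≈ 2.1197)
1/n = 1/(248/117) = 117/248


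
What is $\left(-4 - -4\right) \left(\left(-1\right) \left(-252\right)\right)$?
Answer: $0$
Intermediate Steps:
$\left(-4 - -4\right) \left(\left(-1\right) \left(-252\right)\right) = \left(-4 + 4\right) 252 = 0 \cdot 252 = 0$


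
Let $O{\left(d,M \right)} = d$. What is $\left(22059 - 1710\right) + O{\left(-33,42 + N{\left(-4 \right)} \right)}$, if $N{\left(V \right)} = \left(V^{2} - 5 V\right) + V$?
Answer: $20316$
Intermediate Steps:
$N{\left(V \right)} = V^{2} - 4 V$
$\left(22059 - 1710\right) + O{\left(-33,42 + N{\left(-4 \right)} \right)} = \left(22059 - 1710\right) - 33 = 20349 - 33 = 20316$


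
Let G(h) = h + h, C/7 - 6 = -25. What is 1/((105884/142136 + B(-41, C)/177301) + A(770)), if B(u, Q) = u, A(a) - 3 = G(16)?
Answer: 6300213734/225199358567 ≈ 0.027976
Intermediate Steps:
C = -133 (C = 42 + 7*(-25) = 42 - 175 = -133)
G(h) = 2*h
A(a) = 35 (A(a) = 3 + 2*16 = 3 + 32 = 35)
1/((105884/142136 + B(-41, C)/177301) + A(770)) = 1/((105884/142136 - 41/177301) + 35) = 1/((105884*(1/142136) - 41*1/177301) + 35) = 1/((26471/35534 - 41/177301) + 35) = 1/(4691877877/6300213734 + 35) = 1/(225199358567/6300213734) = 6300213734/225199358567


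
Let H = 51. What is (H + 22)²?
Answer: 5329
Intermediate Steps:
(H + 22)² = (51 + 22)² = 73² = 5329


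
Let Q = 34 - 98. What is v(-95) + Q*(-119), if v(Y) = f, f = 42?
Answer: 7658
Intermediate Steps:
v(Y) = 42
Q = -64
v(-95) + Q*(-119) = 42 - 64*(-119) = 42 + 7616 = 7658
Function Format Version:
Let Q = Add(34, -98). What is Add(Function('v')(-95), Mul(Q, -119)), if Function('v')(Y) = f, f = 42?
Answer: 7658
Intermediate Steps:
Function('v')(Y) = 42
Q = -64
Add(Function('v')(-95), Mul(Q, -119)) = Add(42, Mul(-64, -119)) = Add(42, 7616) = 7658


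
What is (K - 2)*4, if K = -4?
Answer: -24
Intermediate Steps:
(K - 2)*4 = (-4 - 2)*4 = -6*4 = -24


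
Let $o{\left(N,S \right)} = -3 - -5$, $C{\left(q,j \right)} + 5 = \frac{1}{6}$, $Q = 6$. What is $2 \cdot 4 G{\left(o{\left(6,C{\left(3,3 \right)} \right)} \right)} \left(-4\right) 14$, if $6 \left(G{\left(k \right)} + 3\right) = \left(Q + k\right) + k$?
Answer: $\frac{1792}{3} \approx 597.33$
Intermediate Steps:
$C{\left(q,j \right)} = - \frac{29}{6}$ ($C{\left(q,j \right)} = -5 + \frac{1}{6} = - \frac{29}{6}$)
$o{\left(N,S \right)} = 2$ ($o{\left(N,S \right)} = -3 + 5 = 2$)
$G{\left(k \right)} = -2 + \frac{k}{3}$ ($G{\left(k \right)} = -3 + \frac{\left(6 + k\right) + k}{6} = -3 + \frac{6 + 2 k}{6} = -3 + \left(1 + \frac{k}{3}\right) = -2 + \frac{k}{3}$)
$2 \cdot 4 G{\left(o{\left(6,C{\left(3,3 \right)} \right)} \right)} \left(-4\right) 14 = 2 \cdot 4 \left(-2 + \frac{1}{3} \cdot 2\right) \left(-4\right) 14 = 2 \cdot 4 \left(-2 + \frac{2}{3}\right) \left(-4\right) 14 = 2 \cdot 4 \left(- \frac{4}{3}\right) \left(-4\right) 14 = 2 \left(- \frac{16}{3}\right) \left(-4\right) 14 = \left(- \frac{32}{3}\right) \left(-4\right) 14 = \frac{128}{3} \cdot 14 = \frac{1792}{3}$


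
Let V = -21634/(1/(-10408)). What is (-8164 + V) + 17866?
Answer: 225176374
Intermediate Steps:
V = 225166672 (V = -21634/(-1/10408) = -21634*(-10408) = 225166672)
(-8164 + V) + 17866 = (-8164 + 225166672) + 17866 = 225158508 + 17866 = 225176374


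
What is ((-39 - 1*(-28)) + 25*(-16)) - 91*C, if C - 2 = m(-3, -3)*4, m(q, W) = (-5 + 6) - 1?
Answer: -593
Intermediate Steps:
m(q, W) = 0 (m(q, W) = 1 - 1 = 0)
C = 2 (C = 2 + 0*4 = 2 + 0 = 2)
((-39 - 1*(-28)) + 25*(-16)) - 91*C = ((-39 - 1*(-28)) + 25*(-16)) - 91*2 = ((-39 + 28) - 400) - 182 = (-11 - 400) - 182 = -411 - 182 = -593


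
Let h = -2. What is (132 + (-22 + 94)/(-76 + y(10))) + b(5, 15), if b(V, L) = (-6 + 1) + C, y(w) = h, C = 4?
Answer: 1691/13 ≈ 130.08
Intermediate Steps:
y(w) = -2
b(V, L) = -1 (b(V, L) = (-6 + 1) + 4 = -5 + 4 = -1)
(132 + (-22 + 94)/(-76 + y(10))) + b(5, 15) = (132 + (-22 + 94)/(-76 - 2)) - 1 = (132 + 72/(-78)) - 1 = (132 + 72*(-1/78)) - 1 = (132 - 12/13) - 1 = 1704/13 - 1 = 1691/13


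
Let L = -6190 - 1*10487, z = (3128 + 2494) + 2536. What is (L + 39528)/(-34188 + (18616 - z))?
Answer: -7617/7910 ≈ -0.96296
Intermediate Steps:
z = 8158 (z = 5622 + 2536 = 8158)
L = -16677 (L = -6190 - 10487 = -16677)
(L + 39528)/(-34188 + (18616 - z)) = (-16677 + 39528)/(-34188 + (18616 - 1*8158)) = 22851/(-34188 + (18616 - 8158)) = 22851/(-34188 + 10458) = 22851/(-23730) = 22851*(-1/23730) = -7617/7910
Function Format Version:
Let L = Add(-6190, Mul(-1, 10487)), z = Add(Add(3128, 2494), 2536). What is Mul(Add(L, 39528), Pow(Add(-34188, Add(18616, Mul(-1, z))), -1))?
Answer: Rational(-7617, 7910) ≈ -0.96296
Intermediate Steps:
z = 8158 (z = Add(5622, 2536) = 8158)
L = -16677 (L = Add(-6190, -10487) = -16677)
Mul(Add(L, 39528), Pow(Add(-34188, Add(18616, Mul(-1, z))), -1)) = Mul(Add(-16677, 39528), Pow(Add(-34188, Add(18616, Mul(-1, 8158))), -1)) = Mul(22851, Pow(Add(-34188, Add(18616, -8158)), -1)) = Mul(22851, Pow(Add(-34188, 10458), -1)) = Mul(22851, Pow(-23730, -1)) = Mul(22851, Rational(-1, 23730)) = Rational(-7617, 7910)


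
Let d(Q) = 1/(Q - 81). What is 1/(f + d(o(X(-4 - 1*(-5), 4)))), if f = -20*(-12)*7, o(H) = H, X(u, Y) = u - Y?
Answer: 84/141119 ≈ 0.00059524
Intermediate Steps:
f = 1680 (f = 240*7 = 1680)
d(Q) = 1/(-81 + Q)
1/(f + d(o(X(-4 - 1*(-5), 4)))) = 1/(1680 + 1/(-81 + ((-4 - 1*(-5)) - 1*4))) = 1/(1680 + 1/(-81 + ((-4 + 5) - 4))) = 1/(1680 + 1/(-81 + (1 - 4))) = 1/(1680 + 1/(-81 - 3)) = 1/(1680 + 1/(-84)) = 1/(1680 - 1/84) = 1/(141119/84) = 84/141119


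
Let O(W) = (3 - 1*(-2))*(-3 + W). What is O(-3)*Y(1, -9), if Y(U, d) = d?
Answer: 270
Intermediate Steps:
O(W) = -15 + 5*W (O(W) = (3 + 2)*(-3 + W) = 5*(-3 + W) = -15 + 5*W)
O(-3)*Y(1, -9) = (-15 + 5*(-3))*(-9) = (-15 - 15)*(-9) = -30*(-9) = 270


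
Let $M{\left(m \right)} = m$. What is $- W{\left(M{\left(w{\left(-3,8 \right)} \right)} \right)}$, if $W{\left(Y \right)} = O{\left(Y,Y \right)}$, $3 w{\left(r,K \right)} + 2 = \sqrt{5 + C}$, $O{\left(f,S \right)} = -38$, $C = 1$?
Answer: $38$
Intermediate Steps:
$w{\left(r,K \right)} = - \frac{2}{3} + \frac{\sqrt{6}}{3}$ ($w{\left(r,K \right)} = - \frac{2}{3} + \frac{\sqrt{5 + 1}}{3} = - \frac{2}{3} + \frac{\sqrt{6}}{3}$)
$W{\left(Y \right)} = -38$
$- W{\left(M{\left(w{\left(-3,8 \right)} \right)} \right)} = \left(-1\right) \left(-38\right) = 38$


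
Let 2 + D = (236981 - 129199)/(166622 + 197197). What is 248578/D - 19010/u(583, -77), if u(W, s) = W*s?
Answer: -2029906756097401/13912977848 ≈ -1.4590e+5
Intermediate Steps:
D = -619856/363819 (D = -2 + (236981 - 129199)/(166622 + 197197) = -2 + 107782/363819 = -619856/363819 ≈ -1.7037)
248578/D - 19010/u(583, -77) = 248578/(-619856/363819) - 19010/(583*(-77)) = 248578*(-363819/619856) - 19010/(-44891) = -45218699691/309928 - 19010*(-1/44891) = -45218699691/309928 + 19010/44891 = -2029906756097401/13912977848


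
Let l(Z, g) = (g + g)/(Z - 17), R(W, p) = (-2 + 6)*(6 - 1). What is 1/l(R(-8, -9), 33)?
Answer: 1/22 ≈ 0.045455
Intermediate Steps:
R(W, p) = 20 (R(W, p) = 4*5 = 20)
l(Z, g) = 2*g/(-17 + Z) (l(Z, g) = (2*g)/(-17 + Z) = 2*g/(-17 + Z))
1/l(R(-8, -9), 33) = 1/(2*33/(-17 + 20)) = 1/(2*33/3) = 1/(2*33*(⅓)) = 1/22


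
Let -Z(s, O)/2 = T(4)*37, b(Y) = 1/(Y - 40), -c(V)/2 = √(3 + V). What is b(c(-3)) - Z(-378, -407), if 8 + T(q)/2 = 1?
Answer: -41441/40 ≈ -1036.0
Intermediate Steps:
T(q) = -14 (T(q) = -16 + 2*1 = -16 + 2 = -14)
c(V) = -2*√(3 + V)
b(Y) = 1/(-40 + Y)
Z(s, O) = 1036 (Z(s, O) = -(-28)*37 = -2*(-518) = 1036)
b(c(-3)) - Z(-378, -407) = 1/(-40 - 2*√(3 - 3)) - 1*1036 = 1/(-40 - 2*√0) - 1036 = 1/(-40 - 2*0) - 1036 = 1/(-40 + 0) - 1036 = 1/(-40) - 1036 = -1/40 - 1036 = -41441/40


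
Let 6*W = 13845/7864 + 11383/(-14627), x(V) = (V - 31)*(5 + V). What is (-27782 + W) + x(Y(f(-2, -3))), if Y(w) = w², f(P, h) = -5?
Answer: -19298151215113/690160368 ≈ -27962.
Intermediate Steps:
x(V) = (-31 + V)*(5 + V)
W = 112994903/690160368 (W = (13845/7864 + 11383/(-14627))/6 = (13845*(1/7864) + 11383*(-1/14627))/6 = (13845/7864 - 11383/14627)/6 = (⅙)*(112994903/115026728) = 112994903/690160368 ≈ 0.16372)
(-27782 + W) + x(Y(f(-2, -3))) = (-27782 + 112994903/690160368) + (-155 + ((-5)²)² - 26*(-5)²) = -19173922348873/690160368 + (-155 + 25² - 26*25) = -19173922348873/690160368 + (-155 + 625 - 650) = -19173922348873/690160368 - 180 = -19298151215113/690160368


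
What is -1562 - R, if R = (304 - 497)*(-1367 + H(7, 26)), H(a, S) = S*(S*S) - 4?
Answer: 3126003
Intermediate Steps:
H(a, S) = -4 + S³ (H(a, S) = S*S² - 4 = S³ - 4 = -4 + S³)
R = -3127565 (R = (304 - 497)*(-1367 + (-4 + 26³)) = -193*(-1367 + (-4 + 17576)) = -193*(-1367 + 17572) = -193*16205 = -3127565)
-1562 - R = -1562 - 1*(-3127565) = -1562 + 3127565 = 3126003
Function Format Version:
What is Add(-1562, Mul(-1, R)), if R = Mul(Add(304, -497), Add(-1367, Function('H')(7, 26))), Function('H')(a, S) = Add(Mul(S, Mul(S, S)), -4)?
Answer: 3126003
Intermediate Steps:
Function('H')(a, S) = Add(-4, Pow(S, 3)) (Function('H')(a, S) = Add(Mul(S, Pow(S, 2)), -4) = Add(Pow(S, 3), -4) = Add(-4, Pow(S, 3)))
R = -3127565 (R = Mul(Add(304, -497), Add(-1367, Add(-4, Pow(26, 3)))) = Mul(-193, Add(-1367, Add(-4, 17576))) = Mul(-193, Add(-1367, 17572)) = Mul(-193, 16205) = -3127565)
Add(-1562, Mul(-1, R)) = Add(-1562, Mul(-1, -3127565)) = Add(-1562, 3127565) = 3126003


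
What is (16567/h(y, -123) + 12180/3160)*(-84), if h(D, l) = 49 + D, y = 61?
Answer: -56376096/4345 ≈ -12975.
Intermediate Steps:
(16567/h(y, -123) + 12180/3160)*(-84) = (16567/(49 + 61) + 12180/3160)*(-84) = (16567/110 + 12180*(1/3160))*(-84) = (16567*(1/110) + 609/158)*(-84) = (16567/110 + 609/158)*(-84) = (671144/4345)*(-84) = -56376096/4345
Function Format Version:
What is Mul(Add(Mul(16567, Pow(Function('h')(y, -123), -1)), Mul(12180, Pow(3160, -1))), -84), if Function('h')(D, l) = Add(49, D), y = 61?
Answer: Rational(-56376096, 4345) ≈ -12975.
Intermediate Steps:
Mul(Add(Mul(16567, Pow(Function('h')(y, -123), -1)), Mul(12180, Pow(3160, -1))), -84) = Mul(Add(Mul(16567, Pow(Add(49, 61), -1)), Mul(12180, Pow(3160, -1))), -84) = Mul(Add(Mul(16567, Pow(110, -1)), Mul(12180, Rational(1, 3160))), -84) = Mul(Add(Mul(16567, Rational(1, 110)), Rational(609, 158)), -84) = Mul(Add(Rational(16567, 110), Rational(609, 158)), -84) = Mul(Rational(671144, 4345), -84) = Rational(-56376096, 4345)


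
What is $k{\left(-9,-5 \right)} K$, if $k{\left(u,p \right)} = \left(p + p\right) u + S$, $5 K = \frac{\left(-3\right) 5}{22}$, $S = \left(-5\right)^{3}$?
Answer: $\frac{105}{22} \approx 4.7727$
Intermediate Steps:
$S = -125$
$K = - \frac{3}{22}$ ($K = \frac{\left(-3\right) 5 \cdot \frac{1}{22}}{5} = \frac{\left(-15\right) \frac{1}{22}}{5} = \frac{1}{5} \left(- \frac{15}{22}\right) = - \frac{3}{22} \approx -0.13636$)
$k{\left(u,p \right)} = -125 + 2 p u$ ($k{\left(u,p \right)} = \left(p + p\right) u - 125 = 2 p u - 125 = -125 + 2 p u$)
$k{\left(-9,-5 \right)} K = \left(-125 + 2 \left(-5\right) \left(-9\right)\right) \left(- \frac{3}{22}\right) = \left(-125 + 90\right) \left(- \frac{3}{22}\right) = \left(-35\right) \left(- \frac{3}{22}\right) = \frac{105}{22}$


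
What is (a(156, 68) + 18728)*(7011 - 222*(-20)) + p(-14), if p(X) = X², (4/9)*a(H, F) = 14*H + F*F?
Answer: 389860942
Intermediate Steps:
a(H, F) = 9*F²/4 + 63*H/2 (a(H, F) = 9*(14*H + F*F)/4 = 9*(14*H + F²)/4 = 9*(F² + 14*H)/4 = 9*F²/4 + 63*H/2)
(a(156, 68) + 18728)*(7011 - 222*(-20)) + p(-14) = (((9/4)*68² + (63/2)*156) + 18728)*(7011 - 222*(-20)) + (-14)² = (((9/4)*4624 + 4914) + 18728)*(7011 + 4440) + 196 = ((10404 + 4914) + 18728)*11451 + 196 = (15318 + 18728)*11451 + 196 = 34046*11451 + 196 = 389860746 + 196 = 389860942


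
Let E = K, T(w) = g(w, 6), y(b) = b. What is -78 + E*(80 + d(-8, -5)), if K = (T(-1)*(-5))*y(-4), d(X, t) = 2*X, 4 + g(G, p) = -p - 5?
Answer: -19278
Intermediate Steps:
g(G, p) = -9 - p (g(G, p) = -4 + (-p - 5) = -4 + (-5 - p) = -9 - p)
T(w) = -15 (T(w) = -9 - 1*6 = -9 - 6 = -15)
K = -300 (K = -15*(-5)*(-4) = 75*(-4) = -300)
E = -300
-78 + E*(80 + d(-8, -5)) = -78 - 300*(80 + 2*(-8)) = -78 - 300*(80 - 16) = -78 - 300*64 = -78 - 19200 = -19278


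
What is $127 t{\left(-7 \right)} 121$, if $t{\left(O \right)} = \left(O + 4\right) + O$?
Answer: $-153670$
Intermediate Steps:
$t{\left(O \right)} = 4 + 2 O$ ($t{\left(O \right)} = \left(4 + O\right) + O = 4 + 2 O$)
$127 t{\left(-7 \right)} 121 = 127 \left(4 + 2 \left(-7\right)\right) 121 = 127 \left(4 - 14\right) 121 = 127 \left(-10\right) 121 = \left(-1270\right) 121 = -153670$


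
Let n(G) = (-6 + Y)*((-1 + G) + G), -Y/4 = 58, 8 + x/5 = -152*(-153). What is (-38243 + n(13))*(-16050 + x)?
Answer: -4427696670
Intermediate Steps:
x = 116240 (x = -40 + 5*(-152*(-153)) = -40 + 5*23256 = -40 + 116280 = 116240)
Y = -232 (Y = -4*58 = -232)
n(G) = 238 - 476*G (n(G) = (-6 - 232)*((-1 + G) + G) = -238*(-1 + 2*G) = 238 - 476*G)
(-38243 + n(13))*(-16050 + x) = (-38243 + (238 - 476*13))*(-16050 + 116240) = (-38243 + (238 - 6188))*100190 = (-38243 - 5950)*100190 = -44193*100190 = -4427696670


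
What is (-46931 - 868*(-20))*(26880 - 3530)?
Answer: -690482850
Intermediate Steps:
(-46931 - 868*(-20))*(26880 - 3530) = (-46931 + 17360)*23350 = -29571*23350 = -690482850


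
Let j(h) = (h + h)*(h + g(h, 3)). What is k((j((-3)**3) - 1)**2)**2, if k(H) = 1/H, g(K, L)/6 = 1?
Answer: 1/1647857448721 ≈ 6.0685e-13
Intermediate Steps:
g(K, L) = 6 (g(K, L) = 6*1 = 6)
j(h) = 2*h*(6 + h) (j(h) = (h + h)*(h + 6) = (2*h)*(6 + h) = 2*h*(6 + h))
k((j((-3)**3) - 1)**2)**2 = (1/((2*(-3)**3*(6 + (-3)**3) - 1)**2))**2 = (1/((2*(-27)*(6 - 27) - 1)**2))**2 = (1/((2*(-27)*(-21) - 1)**2))**2 = (1/((1134 - 1)**2))**2 = (1/(1133**2))**2 = (1/1283689)**2 = 1/1647857448721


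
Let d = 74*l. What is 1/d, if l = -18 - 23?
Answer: -1/3034 ≈ -0.00032960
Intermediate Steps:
l = -41
d = -3034 (d = 74*(-41) = -3034)
1/d = 1/(-3034) = -1/3034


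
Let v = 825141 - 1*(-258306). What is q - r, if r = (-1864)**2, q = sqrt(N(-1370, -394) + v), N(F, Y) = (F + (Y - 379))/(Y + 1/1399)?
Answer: -3474496 + 2*sqrt(1015993988378515)/61245 ≈ -3.4735e+6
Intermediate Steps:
N(F, Y) = (-379 + F + Y)/(1/1399 + Y) (N(F, Y) = (F + (-379 + Y))/(Y + 1/1399) = (-379 + F + Y)/(1/1399 + Y))
v = 1083447 (v = 825141 + 258306 = 1083447)
q = 2*sqrt(1015993988378515)/61245 (q = sqrt(1399*(-379 - 1370 - 394)/(1 + 1399*(-394)) + 1083447) = sqrt(1399*(-2143)/(1 - 551206) + 1083447) = sqrt(1399*(-2143)/(-551205) + 1083447) = sqrt(1399*(-1/551205)*(-2143) + 1083447) = sqrt(2998057/551205 + 1083447) = sqrt(597204401692/551205) = 2*sqrt(1015993988378515)/61245 ≈ 1040.9)
r = 3474496
q - r = 2*sqrt(1015993988378515)/61245 - 1*3474496 = 2*sqrt(1015993988378515)/61245 - 3474496 = -3474496 + 2*sqrt(1015993988378515)/61245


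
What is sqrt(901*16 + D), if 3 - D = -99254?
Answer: sqrt(113673) ≈ 337.15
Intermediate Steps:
D = 99257 (D = 3 - 1*(-99254) = 3 + 99254 = 99257)
sqrt(901*16 + D) = sqrt(901*16 + 99257) = sqrt(14416 + 99257) = sqrt(113673)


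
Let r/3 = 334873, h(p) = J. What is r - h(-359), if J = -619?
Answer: 1005238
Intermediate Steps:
h(p) = -619
r = 1004619 (r = 3*334873 = 1004619)
r - h(-359) = 1004619 - 1*(-619) = 1004619 + 619 = 1005238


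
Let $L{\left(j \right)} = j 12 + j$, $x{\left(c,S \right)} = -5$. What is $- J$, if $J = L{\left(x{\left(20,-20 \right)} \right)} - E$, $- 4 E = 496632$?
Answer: $-124093$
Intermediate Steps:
$E = -124158$ ($E = \left(- \frac{1}{4}\right) 496632 = -124158$)
$L{\left(j \right)} = 13 j$ ($L{\left(j \right)} = 12 j + j = 13 j$)
$J = 124093$ ($J = 13 \left(-5\right) - -124158 = -65 + 124158 = 124093$)
$- J = \left(-1\right) 124093 = -124093$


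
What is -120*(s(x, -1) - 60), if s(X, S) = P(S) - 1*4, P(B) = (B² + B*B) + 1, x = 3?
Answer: 7320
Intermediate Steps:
P(B) = 1 + 2*B² (P(B) = (B² + B²) + 1 = 2*B² + 1 = 1 + 2*B²)
s(X, S) = -3 + 2*S² (s(X, S) = (1 + 2*S²) - 1*4 = (1 + 2*S²) - 4 = -3 + 2*S²)
-120*(s(x, -1) - 60) = -120*((-3 + 2*(-1)²) - 60) = -120*((-3 + 2*1) - 60) = -120*((-3 + 2) - 60) = -120*(-1 - 60) = -120*(-61) = 7320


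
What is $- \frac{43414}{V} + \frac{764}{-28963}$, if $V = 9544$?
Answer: $- \frac{632345649}{138211436} \approx -4.5752$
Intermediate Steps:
$- \frac{43414}{V} + \frac{764}{-28963} = - \frac{43414}{9544} + \frac{764}{-28963} = \left(-43414\right) \frac{1}{9544} + 764 \left(- \frac{1}{28963}\right) = - \frac{21707}{4772} - \frac{764}{28963} = - \frac{632345649}{138211436}$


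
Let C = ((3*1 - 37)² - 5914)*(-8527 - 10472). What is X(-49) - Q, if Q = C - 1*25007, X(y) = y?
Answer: -90372284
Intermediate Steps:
C = 90397242 (C = ((3 - 37)² - 5914)*(-18999) = ((-34)² - 5914)*(-18999) = (1156 - 5914)*(-18999) = -4758*(-18999) = 90397242)
Q = 90372235 (Q = 90397242 - 1*25007 = 90397242 - 25007 = 90372235)
X(-49) - Q = -49 - 1*90372235 = -49 - 90372235 = -90372284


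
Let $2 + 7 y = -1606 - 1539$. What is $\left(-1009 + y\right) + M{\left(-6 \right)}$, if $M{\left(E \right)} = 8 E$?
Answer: $- \frac{10546}{7} \approx -1506.6$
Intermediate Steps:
$y = - \frac{3147}{7}$ ($y = - \frac{2}{7} + \frac{-1606 - 1539}{7} = - \frac{2}{7} + \frac{1}{7} \left(-3145\right) = - \frac{2}{7} - \frac{3145}{7} = - \frac{3147}{7} \approx -449.57$)
$\left(-1009 + y\right) + M{\left(-6 \right)} = \left(-1009 - \frac{3147}{7}\right) + 8 \left(-6\right) = - \frac{10210}{7} - 48 = - \frac{10546}{7}$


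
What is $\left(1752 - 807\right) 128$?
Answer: $120960$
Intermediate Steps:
$\left(1752 - 807\right) 128 = 945 \cdot 128 = 120960$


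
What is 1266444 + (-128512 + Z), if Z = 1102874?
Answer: 2240806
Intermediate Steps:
1266444 + (-128512 + Z) = 1266444 + (-128512 + 1102874) = 1266444 + 974362 = 2240806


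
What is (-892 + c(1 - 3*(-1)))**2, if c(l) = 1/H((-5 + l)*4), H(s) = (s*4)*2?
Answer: 814817025/1024 ≈ 7.9572e+5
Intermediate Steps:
H(s) = 8*s (H(s) = (4*s)*2 = 8*s)
c(l) = 1/(-160 + 32*l) (c(l) = 1/(8*((-5 + l)*4)) = 1/(8*(-20 + 4*l)) = 1/(-160 + 32*l))
(-892 + c(1 - 3*(-1)))**2 = (-892 + 1/(32*(-5 + (1 - 3*(-1)))))**2 = (-892 + 1/(32*(-5 + (1 + 3))))**2 = (-892 + 1/(32*(-5 + 4)))**2 = (-892 + (1/32)/(-1))**2 = (-892 + (1/32)*(-1))**2 = (-892 - 1/32)**2 = (-28545/32)**2 = 814817025/1024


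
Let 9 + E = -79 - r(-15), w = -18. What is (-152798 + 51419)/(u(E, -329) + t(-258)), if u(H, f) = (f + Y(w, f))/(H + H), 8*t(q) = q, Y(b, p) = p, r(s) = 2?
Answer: 18248220/5147 ≈ 3545.4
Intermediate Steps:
t(q) = q/8
E = -90 (E = -9 + (-79 - 1*2) = -9 + (-79 - 2) = -9 - 81 = -90)
u(H, f) = f/H (u(H, f) = (f + f)/(H + H) = (2*f)/((2*H)) = (2*f)*(1/(2*H)) = f/H)
(-152798 + 51419)/(u(E, -329) + t(-258)) = (-152798 + 51419)/(-329/(-90) + (1/8)*(-258)) = -101379/(-329*(-1/90) - 129/4) = -101379/(329/90 - 129/4) = -101379/(-5147/180) = -101379*(-180/5147) = 18248220/5147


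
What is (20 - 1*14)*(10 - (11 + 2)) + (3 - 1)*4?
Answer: -10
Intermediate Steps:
(20 - 1*14)*(10 - (11 + 2)) + (3 - 1)*4 = (20 - 14)*(10 - 1*13) + 2*4 = 6*(10 - 13) + 8 = 6*(-3) + 8 = -18 + 8 = -10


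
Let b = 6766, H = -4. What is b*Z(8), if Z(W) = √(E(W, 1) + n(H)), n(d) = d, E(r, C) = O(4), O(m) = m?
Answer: 0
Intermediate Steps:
E(r, C) = 4
Z(W) = 0 (Z(W) = √(4 - 4) = √0 = 0)
b*Z(8) = 6766*0 = 0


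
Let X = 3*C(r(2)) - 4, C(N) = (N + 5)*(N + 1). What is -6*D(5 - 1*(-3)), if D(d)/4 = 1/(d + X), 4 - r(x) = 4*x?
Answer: 24/5 ≈ 4.8000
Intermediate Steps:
r(x) = 4 - 4*x
C(N) = (1 + N)*(5 + N) (C(N) = (5 + N)*(1 + N) = (1 + N)*(5 + N))
X = -13 (X = 3*(5 + (4 - 4*2)² + 6*(4 - 4*2)) - 4 = 3*(5 + (4 - 8)² + 6*(4 - 8)) - 4 = 3*(5 + (-4)² + 6*(-4)) - 4 = 3*(5 + 16 - 24) - 4 = 3*(-3) - 4 = -9 - 4 = -13)
D(d) = 4/(-13 + d) (D(d) = 4/(d - 13) = 4/(-13 + d))
-6*D(5 - 1*(-3)) = -24/(-13 + (5 - 1*(-3))) = -24/(-13 + (5 + 3)) = -24/(-13 + 8) = -24/(-5) = -24*(-1)/5 = -6*(-⅘) = 24/5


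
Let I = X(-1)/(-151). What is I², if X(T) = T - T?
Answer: 0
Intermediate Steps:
X(T) = 0
I = 0 (I = 0/(-151) = 0*(-1/151) = 0)
I² = 0² = 0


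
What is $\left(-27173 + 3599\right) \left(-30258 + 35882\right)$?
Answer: $-132580176$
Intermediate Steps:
$\left(-27173 + 3599\right) \left(-30258 + 35882\right) = \left(-23574\right) 5624 = -132580176$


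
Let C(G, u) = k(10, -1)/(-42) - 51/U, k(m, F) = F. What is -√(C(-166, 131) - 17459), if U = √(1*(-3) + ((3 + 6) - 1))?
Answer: -I*√(769940850 + 449820*√5)/210 ≈ -132.22*I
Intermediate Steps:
U = √5 (U = √(-3 + (9 - 1)) = √(-3 + 8) = √5 ≈ 2.2361)
C(G, u) = 1/42 - 51*√5/5 (C(G, u) = -1/(-42) - 51*√5/5 = -1*(-1/42) - 51*√5/5 = 1/42 - 51*√5/5)
-√(C(-166, 131) - 17459) = -√((1/42 - 51*√5/5) - 17459) = -√(-733277/42 - 51*√5/5)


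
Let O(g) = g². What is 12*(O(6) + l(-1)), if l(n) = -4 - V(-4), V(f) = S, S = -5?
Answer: 444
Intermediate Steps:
V(f) = -5
l(n) = 1 (l(n) = -4 - 1*(-5) = -4 + 5 = 1)
12*(O(6) + l(-1)) = 12*(6² + 1) = 12*(36 + 1) = 12*37 = 444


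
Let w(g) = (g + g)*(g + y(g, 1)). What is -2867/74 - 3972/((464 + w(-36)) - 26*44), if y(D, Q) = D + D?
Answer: -1289885/32819 ≈ -39.303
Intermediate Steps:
y(D, Q) = 2*D
w(g) = 6*g**2 (w(g) = (g + g)*(g + 2*g) = (2*g)*(3*g) = 6*g**2)
-2867/74 - 3972/((464 + w(-36)) - 26*44) = -2867/74 - 3972/((464 + 6*(-36)**2) - 26*44) = -2867*1/74 - 3972/((464 + 6*1296) - 1144) = -2867/74 - 3972/((464 + 7776) - 1144) = -2867/74 - 3972/(8240 - 1144) = -2867/74 - 3972/7096 = -2867/74 - 3972*1/7096 = -2867/74 - 993/1774 = -1289885/32819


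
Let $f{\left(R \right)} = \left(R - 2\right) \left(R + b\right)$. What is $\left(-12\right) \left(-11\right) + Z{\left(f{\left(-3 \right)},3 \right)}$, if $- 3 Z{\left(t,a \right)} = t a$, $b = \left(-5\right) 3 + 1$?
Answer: $47$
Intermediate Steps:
$b = -14$ ($b = -15 + 1 = -14$)
$f{\left(R \right)} = \left(-14 + R\right) \left(-2 + R\right)$ ($f{\left(R \right)} = \left(R - 2\right) \left(R - 14\right) = \left(-2 + R\right) \left(-14 + R\right) = \left(-14 + R\right) \left(-2 + R\right)$)
$Z{\left(t,a \right)} = - \frac{a t}{3}$ ($Z{\left(t,a \right)} = - \frac{t a}{3} = - \frac{a t}{3}$)
$\left(-12\right) \left(-11\right) + Z{\left(f{\left(-3 \right)},3 \right)} = \left(-12\right) \left(-11\right) - 1 \left(28 + \left(-3\right)^{2} - -48\right) = 132 - 1 \left(28 + 9 + 48\right) = 132 - 1 \cdot 85 = 132 - 85 = 47$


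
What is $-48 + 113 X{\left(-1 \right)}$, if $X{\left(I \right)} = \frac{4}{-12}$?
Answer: $- \frac{257}{3} \approx -85.667$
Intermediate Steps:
$X{\left(I \right)} = - \frac{1}{3}$ ($X{\left(I \right)} = 4 \left(- \frac{1}{12}\right) = - \frac{1}{3}$)
$-48 + 113 X{\left(-1 \right)} = -48 + 113 \left(- \frac{1}{3}\right) = -48 - \frac{113}{3} = - \frac{257}{3}$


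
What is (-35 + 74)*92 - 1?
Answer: 3587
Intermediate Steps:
(-35 + 74)*92 - 1 = 39*92 - 1 = 3588 - 1 = 3587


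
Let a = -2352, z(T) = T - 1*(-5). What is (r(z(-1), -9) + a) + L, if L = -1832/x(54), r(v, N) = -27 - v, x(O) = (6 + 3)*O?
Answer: -579985/243 ≈ -2386.8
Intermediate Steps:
x(O) = 9*O
z(T) = 5 + T (z(T) = T + 5 = 5 + T)
L = -916/243 (L = -1832/(9*54) = -1832/486 = -1832*1/486 = -916/243 ≈ -3.7695)
(r(z(-1), -9) + a) + L = ((-27 - (5 - 1)) - 2352) - 916/243 = ((-27 - 1*4) - 2352) - 916/243 = ((-27 - 4) - 2352) - 916/243 = (-31 - 2352) - 916/243 = -2383 - 916/243 = -579985/243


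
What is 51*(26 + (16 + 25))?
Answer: 3417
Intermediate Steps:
51*(26 + (16 + 25)) = 51*(26 + 41) = 51*67 = 3417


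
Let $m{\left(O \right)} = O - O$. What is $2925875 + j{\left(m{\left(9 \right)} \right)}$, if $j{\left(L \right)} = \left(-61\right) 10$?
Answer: $2925265$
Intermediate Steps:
$m{\left(O \right)} = 0$
$j{\left(L \right)} = -610$
$2925875 + j{\left(m{\left(9 \right)} \right)} = 2925875 - 610 = 2925265$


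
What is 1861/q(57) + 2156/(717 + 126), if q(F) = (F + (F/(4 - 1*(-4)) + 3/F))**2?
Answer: 241411100492/80219901075 ≈ 3.0094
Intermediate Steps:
q(F) = (3/F + 9*F/8)**2 (q(F) = (F + (F/(4 + 4) + 3/F))**2 = (F + (F/8 + 3/F))**2 = (F + (3/F + F/8))**2 = (3/F + 9*F/8)**2)
1861/q(57) + 2156/(717 + 126) = 1861/(((9/64)*(8 + 3*57**2)**2/57**2)) + 2156/(717 + 126) = 1861/(((9/64)*(1/3249)*(8 + 3*3249)**2)) + 2156/843 = 1861/(((9/64)*(1/3249)*(8 + 9747)**2)) + 2156*(1/843) = 1861/(((9/64)*(1/3249)*9755**2)) + 2156/843 = 1861/(((9/64)*(1/3249)*95160025)) + 2156/843 = 1861/(95160025/23104) + 2156/843 = 1861*(23104/95160025) + 2156/843 = 42996544/95160025 + 2156/843 = 241411100492/80219901075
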